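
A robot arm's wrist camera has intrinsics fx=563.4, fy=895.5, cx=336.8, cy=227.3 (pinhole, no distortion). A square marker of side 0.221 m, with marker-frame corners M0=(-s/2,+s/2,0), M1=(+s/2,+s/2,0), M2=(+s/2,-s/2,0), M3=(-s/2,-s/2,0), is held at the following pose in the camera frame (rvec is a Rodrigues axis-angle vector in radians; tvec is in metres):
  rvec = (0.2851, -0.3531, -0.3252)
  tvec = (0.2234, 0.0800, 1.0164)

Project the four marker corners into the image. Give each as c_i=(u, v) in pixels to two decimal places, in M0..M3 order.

c0=(421.82, 420.32) c1=(518.72, 343.66) c2=(499.76, 174.27) c3=(394.21, 245.32)

Intrinsics K: fx=563.4, fy=895.5, cx=336.8, cy=227.3
Marker side s = 0.221 m; corners in marker frame (Z=0):
  M0 = (-0.1105, +0.1105, 0)
  M1 = (+0.1105, +0.1105, 0)
  M2 = (+0.1105, -0.1105, 0)
  M3 = (-0.1105, -0.1105, 0)
rvec = (0.2851, -0.3531, -0.3252), |rvec| = θ = 0.55832 rad = 31.989°
Rodrigues: sinθ=0.52976, 1−cosθ=0.15185; R = I + sinθ·[k]× + (1−cosθ)·[k]×²:
    [+0.88774 +0.25953 -0.38020]
    [-0.35761 +0.90889 -0.21458]
    [+0.28987 +0.32646 +0.89967]
t = (0.2234, 0.0800, 1.0164) m
M0: Pc = R·M0+t = (+0.15398, +0.21995, +1.02044); u = 563.4·(+0.15398)/1.02044 + 336.8 = 421.8155, v = 895.5·(+0.21995)/1.02044 + 227.3 = 420.3172
M1: Pc = R·M1+t = (+0.35017, +0.14092, +1.08450); u = 563.4·(+0.35017)/1.08450 + 336.8 = 518.7151, v = 895.5·(+0.14092)/1.08450 + 227.3 = 343.6578
M2: Pc = R·M2+t = (+0.29282, -0.05995, +1.01236); u = 563.4·(+0.29282)/1.01236 + 336.8 = 499.7599, v = 895.5·(-0.05995)/1.01236 + 227.3 = 174.2724
M3: Pc = R·M3+t = (+0.09663, +0.01908, +0.94830); u = 563.4·(+0.09663)/0.94830 + 336.8 = 394.2077, v = 895.5·(+0.01908)/0.94830 + 227.3 = 245.3212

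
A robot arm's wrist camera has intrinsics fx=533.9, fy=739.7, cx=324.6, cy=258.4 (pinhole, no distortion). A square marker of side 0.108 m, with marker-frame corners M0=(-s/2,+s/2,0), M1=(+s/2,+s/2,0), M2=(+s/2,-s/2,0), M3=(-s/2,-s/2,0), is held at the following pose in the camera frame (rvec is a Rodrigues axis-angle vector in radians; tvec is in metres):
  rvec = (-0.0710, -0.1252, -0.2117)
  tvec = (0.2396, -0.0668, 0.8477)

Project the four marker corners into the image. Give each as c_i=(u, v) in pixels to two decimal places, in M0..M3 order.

Intrinsics K: fx=533.9, fy=739.7, cx=324.6, cy=258.4
Marker side s = 0.108 m; corners in marker frame (Z=0):
  M0 = (-0.0540, +0.0540, 0)
  M1 = (+0.0540, +0.0540, 0)
  M2 = (+0.0540, -0.0540, 0)
  M3 = (-0.0540, -0.0540, 0)
rvec = (-0.0710, -0.1252, -0.2117), |rvec| = θ = 0.25599 rad = 14.667°
Rodrigues: sinθ=0.25321, 1−cosθ=0.03259; R = I + sinθ·[k]× + (1−cosθ)·[k]×²:
    [+0.96992 +0.21382 -0.11636]
    [-0.20497 +0.97521 +0.08341]
    [+0.13131 -0.05705 +0.98970]
t = (0.2396, -0.0668, 0.8477) m
M0: Pc = R·M0+t = (+0.19877, -0.00307, +0.83753); u = 533.9·(+0.19877)/0.83753 + 324.6 = 451.3103, v = 739.7·(-0.00307)/0.83753 + 258.4 = 255.6884
M1: Pc = R·M1+t = (+0.30352, -0.02521, +0.85171); u = 533.9·(+0.30352)/0.85171 + 324.6 = 514.8645, v = 739.7·(-0.02521)/0.85171 + 258.4 = 236.5076
M2: Pc = R·M2+t = (+0.28043, -0.13053, +0.85787); u = 533.9·(+0.28043)/0.85787 + 324.6 = 499.1266, v = 739.7·(-0.13053)/0.85787 + 258.4 = 145.8506
M3: Pc = R·M3+t = (+0.17568, -0.10839, +0.84369); u = 533.9·(+0.17568)/0.84369 + 324.6 = 435.7720, v = 739.7·(-0.10839)/0.84369 + 258.4 = 163.3675

c0=(451.31, 255.69) c1=(514.86, 236.51) c2=(499.13, 145.85) c3=(435.77, 163.37)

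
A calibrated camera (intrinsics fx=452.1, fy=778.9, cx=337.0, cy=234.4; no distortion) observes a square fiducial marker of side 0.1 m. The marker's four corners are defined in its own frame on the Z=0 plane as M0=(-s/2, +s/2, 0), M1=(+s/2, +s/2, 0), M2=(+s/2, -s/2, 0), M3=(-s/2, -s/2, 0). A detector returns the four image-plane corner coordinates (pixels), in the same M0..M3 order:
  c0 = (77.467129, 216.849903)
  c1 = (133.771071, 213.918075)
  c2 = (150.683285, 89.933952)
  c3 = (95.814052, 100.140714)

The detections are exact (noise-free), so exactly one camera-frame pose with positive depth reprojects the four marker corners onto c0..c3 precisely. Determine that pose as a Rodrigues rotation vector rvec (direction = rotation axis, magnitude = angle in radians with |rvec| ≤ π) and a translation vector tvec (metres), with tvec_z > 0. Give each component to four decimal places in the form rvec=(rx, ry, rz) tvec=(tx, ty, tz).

Intrinsics K: fx=452.1, fy=778.9, cx=337.0, cy=234.4
Marker side s = 0.1 m; corners in marker frame (Z=0):
  M0 = (-0.0500, +0.0500, 0)
  M1 = (+0.0500, +0.0500, 0)
  M2 = (+0.0500, -0.0500, 0)
  M3 = (-0.0500, -0.0500, 0)
Detected image corners:
  c0 = (77.467129, 216.849903) px
  c1 = (133.771071, 213.918075) px
  c2 = (150.683285, 89.933952) px
  c3 = (95.814052, 100.140714) px
Planar DLT: solve 8×8 A·h = b for H (H[2,2]=1):
  H  [+483.66727 -228.90333 +113.76086]
  H  [-164.22826 +1131.27435 +153.93683]
  H  [-0.62949 -0.45775 +1.00000]
B = K⁻¹H; ‖b₁‖=1.662943, ‖b₂‖=1.662943; λ = 2/(‖b₁‖+‖b₂‖) = 0.601344, sign → tz>0 ⇒ λ=+0.601344
r₁ = λ·B[:,0] = (+0.92550,-0.01288,-0.37854); r₂ = λ·B[:,1] = (-0.09928,+0.95623,-0.27526)
r₃ = r₁×r₂ = (+0.36551,+0.29234,+0.88371); SVD([r₁ r₂ r₃]) → R = UVᵀ:
  R  [+0.92550 -0.09928 +0.36551]
  R  [-0.01288 +0.95623 +0.29234]
  R  [-0.37854 -0.27526 +0.88371]
t = (-0.29693, -0.06212, +0.60134) m
tr R = 2.765433; θ = arccos((tr R − 1)/2) = 0.489184 rad = 28.028°
axis k = ((R−Rᵀ)₃₂, (R−Rᵀ)₁₃, (R−Rᵀ)₂₁) / (2 sinθ) = (-0.603952, +0.791700, +0.091941)
rvec = θ·k = (-0.295444, +0.387287, +0.044976)

rvec=(-0.2954, 0.3873, 0.0450) tvec=(-0.2969, -0.0621, 0.6013)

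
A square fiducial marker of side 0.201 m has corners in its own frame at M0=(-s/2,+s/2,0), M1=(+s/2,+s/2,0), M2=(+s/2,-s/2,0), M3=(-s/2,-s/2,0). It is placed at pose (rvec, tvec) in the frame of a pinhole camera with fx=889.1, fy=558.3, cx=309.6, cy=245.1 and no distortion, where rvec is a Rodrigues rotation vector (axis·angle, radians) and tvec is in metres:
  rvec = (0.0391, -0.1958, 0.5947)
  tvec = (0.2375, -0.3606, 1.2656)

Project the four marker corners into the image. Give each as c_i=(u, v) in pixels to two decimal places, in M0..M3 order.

c0=(380.90, 95.70) c1=(491.59, 148.59) c2=(568.80, 76.68) c3=(460.88, 21.71)

Intrinsics K: fx=889.1, fy=558.3, cx=309.6, cy=245.1
Marker side s = 0.201 m; corners in marker frame (Z=0):
  M0 = (-0.1005, +0.1005, 0)
  M1 = (+0.1005, +0.1005, 0)
  M2 = (+0.1005, -0.1005, 0)
  M3 = (-0.1005, -0.1005, 0)
rvec = (0.0391, -0.1958, 0.5947), |rvec| = θ = 0.62732 rad = 35.943°
Rodrigues: sinθ=0.58698, 1−cosθ=0.19040; R = I + sinθ·[k]× + (1−cosθ)·[k]×²:
    [+0.81034 -0.56016 -0.17196]
    [+0.55275 +0.82815 -0.09292]
    [+0.19446 -0.01975 +0.98071]
t = (0.2375, -0.3606, 1.2656) m
M0: Pc = R·M0+t = (+0.09976, -0.33292, +1.24407); u = 889.1·(+0.09976)/1.24407 + 309.6 = 380.8988, v = 558.3·(-0.33292)/1.24407 + 245.1 = 95.6950
M1: Pc = R·M1+t = (+0.26264, -0.22182, +1.28316); u = 889.1·(+0.26264)/1.28316 + 309.6 = 491.5855, v = 558.3·(-0.22182)/1.28316 + 245.1 = 148.5867
M2: Pc = R·M2+t = (+0.37524, -0.38828, +1.28713); u = 889.1·(+0.37524)/1.28713 + 309.6 = 568.7985, v = 558.3·(-0.38828)/1.28713 + 245.1 = 76.6821
M3: Pc = R·M3+t = (+0.21236, -0.49938, +1.24804); u = 889.1·(+0.21236)/1.24804 + 309.6 = 460.8820, v = 558.3·(-0.49938)/1.24804 + 245.1 = 21.7068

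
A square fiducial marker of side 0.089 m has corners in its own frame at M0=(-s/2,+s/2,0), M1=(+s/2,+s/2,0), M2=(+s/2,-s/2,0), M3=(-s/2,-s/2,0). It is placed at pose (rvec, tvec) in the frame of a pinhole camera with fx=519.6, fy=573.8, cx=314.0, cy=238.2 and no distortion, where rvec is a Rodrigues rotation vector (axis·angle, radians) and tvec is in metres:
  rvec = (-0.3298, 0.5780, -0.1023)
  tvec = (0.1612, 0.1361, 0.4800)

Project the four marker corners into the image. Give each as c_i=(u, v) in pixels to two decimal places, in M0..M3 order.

c0=(446.19, 457.20) c1=(547.27, 458.54) c2=(532.28, 342.62) c3=(438.34, 351.70)

Intrinsics K: fx=519.6, fy=573.8, cx=314.0, cy=238.2
Marker side s = 0.089 m; corners in marker frame (Z=0):
  M0 = (-0.0445, +0.0445, 0)
  M1 = (+0.0445, +0.0445, 0)
  M2 = (+0.0445, -0.0445, 0)
  M3 = (-0.0445, -0.0445, 0)
rvec = (-0.3298, 0.5780, -0.1023), |rvec| = θ = 0.67329 rad = 38.577°
Rodrigues: sinθ=0.62356, 1−cosθ=0.21822; R = I + sinθ·[k]× + (1−cosθ)·[k]×²:
    [+0.83414 +0.00298 +0.55155]
    [-0.18651 +0.94260 +0.27698]
    [-0.51907 -0.33391 +0.78681]
t = (0.1612, 0.1361, 0.4800) m
M0: Pc = R·M0+t = (+0.12421, +0.18635, +0.48824); u = 519.6·(+0.12421)/0.48824 + 314.0 = 446.1919, v = 573.8·(+0.18635)/0.48824 + 238.2 = 457.2011
M1: Pc = R·M1+t = (+0.19845, +0.16975, +0.44204); u = 519.6·(+0.19845)/0.44204 + 314.0 = 547.2704, v = 573.8·(+0.16975)/0.44204 + 238.2 = 458.5414
M2: Pc = R·M2+t = (+0.19819, +0.08585, +0.47176); u = 519.6·(+0.19819)/0.47176 + 314.0 = 532.2840, v = 573.8·(+0.08585)/0.47176 + 238.2 = 342.6245
M3: Pc = R·M3+t = (+0.12395, +0.10245, +0.51796); u = 519.6·(+0.12395)/0.51796 + 314.0 = 438.3415, v = 573.8·(+0.10245)/0.51796 + 238.2 = 351.6998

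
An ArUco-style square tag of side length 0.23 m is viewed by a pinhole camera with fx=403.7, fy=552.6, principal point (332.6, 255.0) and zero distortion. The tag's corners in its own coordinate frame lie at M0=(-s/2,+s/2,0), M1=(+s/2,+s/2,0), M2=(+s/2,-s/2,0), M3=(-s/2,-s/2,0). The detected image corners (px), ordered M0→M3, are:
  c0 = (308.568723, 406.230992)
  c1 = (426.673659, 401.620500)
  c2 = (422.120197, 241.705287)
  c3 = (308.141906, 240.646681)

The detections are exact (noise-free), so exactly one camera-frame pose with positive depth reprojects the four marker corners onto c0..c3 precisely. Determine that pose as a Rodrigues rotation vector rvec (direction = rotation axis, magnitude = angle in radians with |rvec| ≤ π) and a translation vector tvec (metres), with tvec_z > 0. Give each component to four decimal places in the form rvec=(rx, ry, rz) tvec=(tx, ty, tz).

Intrinsics K: fx=403.7, fy=552.6, cx=332.6, cy=255.0
Marker side s = 0.23 m; corners in marker frame (Z=0):
  M0 = (-0.1150, +0.1150, 0)
  M1 = (+0.1150, +0.1150, 0)
  M2 = (+0.1150, -0.1150, 0)
  M3 = (-0.1150, -0.1150, 0)
Detected image corners:
  c0 = (308.568723, 406.230992) px
  c1 = (426.673659, 401.620500) px
  c2 = (422.120197, 241.705287) px
  c3 = (308.141906, 240.646681) px
Planar DLT: solve 8×8 A·h = b for H (H[2,2]=1):
  H  [+559.22215 -46.84375 +367.35256]
  H  [+40.79662 +656.48746 +321.05859]
  H  [+0.14973 -0.15783 +1.00000]
B = K⁻¹H; ‖b₁‖=1.270746, ‖b₂‖=1.270746; λ = 2/(‖b₁‖+‖b₂‖) = 0.786939, sign → tz>0 ⇒ λ=+0.786939
r₁ = λ·B[:,0] = (+0.99303,+0.00373,+0.11783); r₂ = λ·B[:,1] = (+0.01101,+0.99220,-0.12420)
r₃ = r₁×r₂ = (-0.11737,+0.12463,+0.98524); SVD([r₁ r₂ r₃]) → R = UVᵀ:
  R  [+0.99303 +0.01101 -0.11737]
  R  [+0.00373 +0.99220 +0.12463]
  R  [+0.11783 -0.12420 +0.98524]
t = (+0.06774, +0.09407, +0.78694) m
tr R = 2.970460; θ = arccos((tr R − 1)/2) = 0.172085 rad = 9.860°
axis k = ((R−Rᵀ)₃₂, (R−Rᵀ)₁₃, (R−Rᵀ)₂₁) / (2 sinθ) = (-0.726582, -0.686750, -0.021281)
rvec = θ·k = (-0.125034, -0.118180, -0.003662)

rvec=(-0.1250, -0.1182, -0.0037) tvec=(0.0677, 0.0941, 0.7869)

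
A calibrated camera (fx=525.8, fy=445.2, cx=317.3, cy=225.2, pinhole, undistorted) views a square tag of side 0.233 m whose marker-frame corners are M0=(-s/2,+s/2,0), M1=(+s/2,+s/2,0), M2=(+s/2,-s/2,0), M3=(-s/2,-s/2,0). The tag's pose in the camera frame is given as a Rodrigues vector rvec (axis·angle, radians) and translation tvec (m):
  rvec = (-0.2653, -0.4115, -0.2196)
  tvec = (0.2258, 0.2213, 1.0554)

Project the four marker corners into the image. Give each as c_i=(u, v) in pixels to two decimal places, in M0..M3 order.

c0=(398.81, 383.51) c1=(492.80, 354.17) c2=(456.75, 262.03) c3=(363.77, 281.23)

Intrinsics K: fx=525.8, fy=445.2, cx=317.3, cy=225.2
Marker side s = 0.233 m; corners in marker frame (Z=0):
  M0 = (-0.1165, +0.1165, 0)
  M1 = (+0.1165, +0.1165, 0)
  M2 = (+0.1165, -0.1165, 0)
  M3 = (-0.1165, -0.1165, 0)
rvec = (-0.2653, -0.4115, -0.2196), |rvec| = θ = 0.53660 rad = 30.745°
Rodrigues: sinθ=0.51122, 1−cosθ=0.14055; R = I + sinθ·[k]× + (1−cosθ)·[k]×²:
    [+0.89381 +0.26250 -0.36360]
    [-0.15592 +0.94211 +0.29686]
    [+0.42047 -0.20864 +0.88299]
t = (0.2258, 0.2213, 1.0554) m
M0: Pc = R·M0+t = (+0.15225, +0.34922, +0.98211); u = 525.8·(+0.15225)/0.98211 + 317.3 = 398.8129, v = 445.2·(+0.34922)/0.98211 + 225.2 = 383.5053
M1: Pc = R·M1+t = (+0.36051, +0.31289, +1.08008); u = 525.8·(+0.36051)/1.08008 + 317.3 = 492.8021, v = 445.2·(+0.31289)/1.08008 + 225.2 = 354.1709
M2: Pc = R·M2+t = (+0.29935, +0.09338, +1.12869); u = 525.8·(+0.29935)/1.12869 + 317.3 = 456.7506, v = 445.2·(+0.09338)/1.12869 + 225.2 = 262.0326
M3: Pc = R·M3+t = (+0.09109, +0.12971, +1.03072); u = 525.8·(+0.09109)/1.03072 + 317.3 = 363.7677, v = 445.2·(+0.12971)/1.03072 + 225.2 = 281.2256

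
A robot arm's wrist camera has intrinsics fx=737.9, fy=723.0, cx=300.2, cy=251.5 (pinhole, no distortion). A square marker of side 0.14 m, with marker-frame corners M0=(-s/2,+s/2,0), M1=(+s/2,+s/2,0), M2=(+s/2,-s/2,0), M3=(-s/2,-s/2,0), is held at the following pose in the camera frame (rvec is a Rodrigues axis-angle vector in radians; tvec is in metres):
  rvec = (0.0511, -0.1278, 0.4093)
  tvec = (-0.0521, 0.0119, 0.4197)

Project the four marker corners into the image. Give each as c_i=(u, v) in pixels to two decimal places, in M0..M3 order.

Intrinsics K: fx=737.9, fy=723.0, cx=300.2, cy=251.5
Marker side s = 0.14 m; corners in marker frame (Z=0):
  M0 = (-0.0700, +0.0700, 0)
  M1 = (+0.0700, +0.0700, 0)
  M2 = (+0.0700, -0.0700, 0)
  M3 = (-0.0700, -0.0700, 0)
rvec = (0.0511, -0.1278, 0.4093), |rvec| = θ = 0.43182 rad = 24.742°
Rodrigues: sinθ=0.41853, 1−cosθ=0.09180; R = I + sinθ·[k]× + (1−cosθ)·[k]×²:
    [+0.90949 -0.39991 -0.11357]
    [+0.39348 +0.91624 -0.07528]
    [+0.13416 +0.02378 +0.99067]
t = (-0.0521, 0.0119, 0.4197) m
M0: Pc = R·M0+t = (-0.14376, +0.04849, +0.41197); u = 737.9·(-0.14376)/0.41197 + 300.2 = 42.7095, v = 723.0·(+0.04849)/0.41197 + 251.5 = 336.6043
M1: Pc = R·M1+t = (-0.01643, +0.10358, +0.43076); u = 737.9·(-0.01643)/0.43076 + 300.2 = 272.0555, v = 723.0·(+0.10358)/0.43076 + 251.5 = 425.3550
M2: Pc = R·M2+t = (+0.03956, -0.02469, +0.42743); u = 737.9·(+0.03956)/0.42743 + 300.2 = 368.4923, v = 723.0·(-0.02469)/0.42743 + 251.5 = 209.7308
M3: Pc = R·M3+t = (-0.08777, -0.07978, +0.40864); u = 737.9·(-0.08777)/0.40864 + 300.2 = 141.7106, v = 723.0·(-0.07978)/0.40864 + 251.5 = 110.3464

c0=(42.71, 336.60) c1=(272.06, 425.35) c2=(368.49, 209.73) c3=(141.71, 110.35)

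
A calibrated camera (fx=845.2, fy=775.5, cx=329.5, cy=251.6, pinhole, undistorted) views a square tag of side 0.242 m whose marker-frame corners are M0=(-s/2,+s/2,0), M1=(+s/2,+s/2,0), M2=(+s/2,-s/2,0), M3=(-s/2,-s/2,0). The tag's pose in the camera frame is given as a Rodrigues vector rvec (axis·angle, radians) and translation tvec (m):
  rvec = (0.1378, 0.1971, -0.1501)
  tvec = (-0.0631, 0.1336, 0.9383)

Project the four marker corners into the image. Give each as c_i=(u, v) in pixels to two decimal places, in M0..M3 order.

Intrinsics K: fx=845.2, fy=775.5, cx=329.5, cy=251.6
Marker side s = 0.242 m; corners in marker frame (Z=0):
  M0 = (-0.1210, +0.1210, 0)
  M1 = (+0.1210, +0.1210, 0)
  M2 = (+0.1210, -0.1210, 0)
  M3 = (-0.1210, -0.1210, 0)
rvec = (0.1378, 0.1971, -0.1501), |rvec| = θ = 0.28349 rad = 16.243°
Rodrigues: sinθ=0.27971, 1−cosθ=0.03992; R = I + sinθ·[k]× + (1−cosθ)·[k]×²:
    [+0.96952 +0.16159 +0.18420]
    [-0.13461 +0.97938 -0.15066]
    [-0.20474 +0.12127 +0.97127]
t = (-0.0631, 0.1336, 0.9383) m
M0: Pc = R·M0+t = (-0.16086, +0.26839, +0.97775); u = 845.2·(-0.16086)/0.97775 + 329.5 = 190.4474, v = 775.5·(+0.26839)/0.97775 + 251.6 = 464.4754
M1: Pc = R·M1+t = (+0.07376, +0.23582, +0.92820); u = 845.2·(+0.07376)/0.92820 + 329.5 = 396.6675, v = 775.5·(+0.23582)/0.92820 + 251.6 = 448.6227
M2: Pc = R·M2+t = (+0.03466, -0.00119, +0.89885); u = 845.2·(+0.03466)/0.89885 + 329.5 = 362.0906, v = 775.5·(-0.00119)/0.89885 + 251.6 = 250.5712
M3: Pc = R·M3+t = (-0.19996, +0.03138, +0.94840); u = 845.2·(-0.19996)/0.94840 + 329.5 = 151.2956, v = 775.5·(+0.03138)/0.94840 + 251.6 = 277.2614

c0=(190.45, 464.48) c1=(396.67, 448.62) c2=(362.09, 250.57) c3=(151.30, 277.26)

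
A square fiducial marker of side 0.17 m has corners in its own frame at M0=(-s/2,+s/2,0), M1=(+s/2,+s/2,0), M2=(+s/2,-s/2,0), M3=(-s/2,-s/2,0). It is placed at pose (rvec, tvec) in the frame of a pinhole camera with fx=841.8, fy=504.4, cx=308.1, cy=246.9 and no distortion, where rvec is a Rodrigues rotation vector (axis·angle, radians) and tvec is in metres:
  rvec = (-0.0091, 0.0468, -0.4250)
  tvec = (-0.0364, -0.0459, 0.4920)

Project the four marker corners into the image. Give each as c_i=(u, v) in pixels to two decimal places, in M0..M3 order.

Intrinsics K: fx=841.8, fy=504.4, cx=308.1, cy=246.9
Marker side s = 0.17 m; corners in marker frame (Z=0):
  M0 = (-0.0850, +0.0850, 0)
  M1 = (+0.0850, +0.0850, 0)
  M2 = (+0.0850, -0.0850, 0)
  M3 = (-0.0850, -0.0850, 0)
rvec = (-0.0091, 0.0468, -0.4250), |rvec| = θ = 0.42767 rad = 24.503°
Rodrigues: sinθ=0.41475, 1−cosθ=0.09006; R = I + sinθ·[k]× + (1−cosθ)·[k]×²:
    [+0.90998 +0.41195 +0.04729]
    [-0.41237 +0.91101 -0.00097]
    [-0.04348 -0.01862 +0.99888]
t = (-0.0364, -0.0459, 0.4920) m
M0: Pc = R·M0+t = (-0.07873, +0.06659, +0.49411); u = 841.8·(-0.07873)/0.49411 + 308.1 = 173.9675, v = 504.4·(+0.06659)/0.49411 + 246.9 = 314.8742
M1: Pc = R·M1+t = (+0.07596, -0.00352, +0.48672); u = 841.8·(+0.07596)/0.48672 + 308.1 = 439.4822, v = 504.4·(-0.00352)/0.48672 + 246.9 = 243.2569
M2: Pc = R·M2+t = (+0.00593, -0.15839, +0.48989); u = 841.8·(+0.00593)/0.48989 + 308.1 = 318.2934, v = 504.4·(-0.15839)/0.48989 + 246.9 = 83.8197
M3: Pc = R·M3+t = (-0.14876, -0.08828, +0.49728); u = 841.8·(-0.14876)/0.49728 + 308.1 = 56.2702, v = 504.4·(-0.08828)/0.49728 + 246.9 = 157.3511

c0=(173.97, 314.87) c1=(439.48, 243.26) c2=(318.29, 83.82) c3=(56.27, 157.35)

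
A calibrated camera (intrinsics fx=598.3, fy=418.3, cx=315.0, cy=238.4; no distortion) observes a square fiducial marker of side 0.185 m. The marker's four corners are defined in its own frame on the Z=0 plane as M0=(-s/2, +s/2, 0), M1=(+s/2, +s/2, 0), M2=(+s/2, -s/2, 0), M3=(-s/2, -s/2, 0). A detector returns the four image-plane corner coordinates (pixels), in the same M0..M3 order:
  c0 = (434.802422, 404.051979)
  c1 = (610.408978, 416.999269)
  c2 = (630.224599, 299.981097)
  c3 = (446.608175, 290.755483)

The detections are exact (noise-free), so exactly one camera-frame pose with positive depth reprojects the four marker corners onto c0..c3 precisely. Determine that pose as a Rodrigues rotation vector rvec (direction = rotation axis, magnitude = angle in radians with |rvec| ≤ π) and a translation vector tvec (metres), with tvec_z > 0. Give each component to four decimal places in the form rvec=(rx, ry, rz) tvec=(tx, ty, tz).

Intrinsics K: fx=598.3, fy=418.3, cx=315.0, cy=238.4
Marker side s = 0.185 m; corners in marker frame (Z=0):
  M0 = (-0.0925, +0.0925, 0)
  M1 = (+0.0925, +0.0925, 0)
  M2 = (+0.0925, -0.0925, 0)
  M3 = (-0.0925, -0.0925, 0)
Detected image corners:
  c0 = (434.802422, 404.051979) px
  c1 = (610.408978, 416.999269) px
  c2 = (630.224599, 299.981097) px
  c3 = (446.608175, 290.755483) px
Planar DLT: solve 8×8 A·h = b for H (H[2,2]=1):
  H  [+866.31893 +33.64897 +528.71726]
  H  [-9.12625 +701.27291 +354.03821]
  H  [-0.19624 +0.22378 +1.00000]
B = K⁻¹H; ‖b₁‖=1.566237, ‖b₂‖=1.566237; λ = 2/(‖b₁‖+‖b₂‖) = 0.638473, sign → tz>0 ⇒ λ=+0.638473
r₁ = λ·B[:,0] = (+0.99045,+0.05748,-0.12529); r₂ = λ·B[:,1] = (-0.03932,+0.98896,+0.14288)
r₃ = r₁×r₂ = (+0.13212,-0.13659,+0.98178); SVD([r₁ r₂ r₃]) → R = UVᵀ:
  R  [+0.99045 -0.03932 +0.13212]
  R  [+0.05748 +0.98896 -0.13659]
  R  [-0.12529 +0.14288 +0.98178]
t = (+0.22807, +0.17650, +0.63847) m
tr R = 2.961190; θ = arccos((tr R − 1)/2) = 0.197322 rad = 11.306°
axis k = ((R−Rᵀ)₃₂, (R−Rᵀ)₁₃, (R−Rᵀ)₂₁) / (2 sinθ) = (+0.712770, +0.656518, +0.246867)
rvec = θ·k = (+0.140645, +0.129546, +0.048712)

rvec=(0.1406, 0.1295, 0.0487) tvec=(0.2281, 0.1765, 0.6385)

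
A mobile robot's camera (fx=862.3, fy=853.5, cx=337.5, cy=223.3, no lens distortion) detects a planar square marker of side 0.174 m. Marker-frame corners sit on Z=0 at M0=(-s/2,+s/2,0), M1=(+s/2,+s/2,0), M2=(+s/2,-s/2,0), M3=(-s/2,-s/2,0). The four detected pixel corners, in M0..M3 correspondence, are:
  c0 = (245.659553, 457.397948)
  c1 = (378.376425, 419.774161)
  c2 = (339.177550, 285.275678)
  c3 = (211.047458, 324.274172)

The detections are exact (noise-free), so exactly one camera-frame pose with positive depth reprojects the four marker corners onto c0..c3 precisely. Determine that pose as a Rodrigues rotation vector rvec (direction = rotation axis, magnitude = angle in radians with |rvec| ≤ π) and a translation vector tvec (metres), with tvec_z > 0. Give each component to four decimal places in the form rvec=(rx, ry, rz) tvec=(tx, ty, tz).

Intrinsics K: fx=862.3, fy=853.5, cx=337.5, cy=223.3
Marker side s = 0.174 m; corners in marker frame (Z=0):
  M0 = (-0.0870, +0.0870, 0)
  M1 = (+0.0870, +0.0870, 0)
  M2 = (+0.0870, -0.0870, 0)
  M3 = (-0.0870, -0.0870, 0)
Detected image corners:
  c0 = (245.659553, 457.397948) px
  c1 = (378.376425, 419.774161) px
  c2 = (339.177550, 285.275678) px
  c3 = (211.047458, 324.274172) px
Planar DLT: solve 8×8 A·h = b for H (H[2,2]=1):
  H  [+717.61480 +161.62578 +292.67632]
  H  [-260.43476 +705.24373 +370.86237]
  H  [-0.10815 -0.17151 +1.00000]
B = K⁻¹H; ‖b₁‖=0.923665, ‖b₂‖=0.923665; λ = 2/(‖b₁‖+‖b₂‖) = 1.082644, sign → tz>0 ⇒ λ=+1.082644
r₁ = λ·B[:,0] = (+0.94681,-0.29972,-0.11709); r₂ = λ·B[:,1] = (+0.27560,+0.94317,-0.18569)
r₃ = r₁×r₂ = (+0.16609,+0.14354,+0.97561); SVD([r₁ r₂ r₃]) → R = UVᵀ:
  R  [+0.94681 +0.27560 +0.16609]
  R  [-0.29972 +0.94317 +0.14354]
  R  [-0.11709 -0.18569 +0.97561]
t = (-0.05628, +0.18718, +1.08264) m
tr R = 2.865588; θ = arccos((tr R − 1)/2) = 0.368707 rad = 21.125°
axis k = ((R−Rᵀ)₃₂, (R−Rᵀ)₁₃, (R−Rᵀ)₂₁) / (2 sinθ) = (-0.456747, +0.392850, -0.798155)
rvec = θ·k = (-0.168406, +0.144847, -0.294285)

rvec=(-0.1684, 0.1448, -0.2943) tvec=(-0.0563, 0.1872, 1.0826)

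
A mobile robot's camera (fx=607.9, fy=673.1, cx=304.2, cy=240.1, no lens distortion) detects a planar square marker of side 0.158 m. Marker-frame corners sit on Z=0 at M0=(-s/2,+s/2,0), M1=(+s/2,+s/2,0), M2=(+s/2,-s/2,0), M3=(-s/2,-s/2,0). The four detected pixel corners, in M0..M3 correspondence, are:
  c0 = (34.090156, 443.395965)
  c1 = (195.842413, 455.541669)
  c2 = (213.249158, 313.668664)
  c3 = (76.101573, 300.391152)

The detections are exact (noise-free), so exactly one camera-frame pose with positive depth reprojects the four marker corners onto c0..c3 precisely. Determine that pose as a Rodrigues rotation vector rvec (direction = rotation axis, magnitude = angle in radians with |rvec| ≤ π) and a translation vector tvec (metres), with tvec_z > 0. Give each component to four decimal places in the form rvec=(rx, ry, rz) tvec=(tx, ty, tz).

rvec=(-0.7289, -0.1247, 0.0599) tvec=(-0.1866, 0.1296, 0.6582)

Intrinsics K: fx=607.9, fy=673.1, cx=304.2, cy=240.1
Marker side s = 0.158 m; corners in marker frame (Z=0):
  M0 = (-0.0790, +0.0790, 0)
  M1 = (+0.0790, +0.0790, 0)
  M2 = (+0.0790, -0.0790, 0)
  M3 = (-0.0790, -0.0790, 0)
Detected image corners:
  c0 = (34.090156, 443.395965) px
  c1 = (195.842413, 455.541669) px
  c2 = (213.249158, 313.668664) px
  c3 = (76.101573, 300.391152) px
Planar DLT: solve 8×8 A·h = b for H (H[2,2]=1):
  H  [+957.92483 -318.80537 +131.84185]
  H  [+133.99127 +517.92483 +372.61491]
  H  [+0.14078 -1.01401 +1.00000]
B = K⁻¹H; ‖b₁‖=1.519222, ‖b₂‖=1.519222; λ = 2/(‖b₁‖+‖b₂‖) = 0.658232, sign → tz>0 ⇒ λ=+0.658232
r₁ = λ·B[:,0] = (+0.99086,+0.09798,+0.09267); r₂ = λ·B[:,1] = (-0.01120,+0.74457,-0.66745)
r₃ = r₁×r₂ = (-0.13439,+0.66032,+0.73886); SVD([r₁ r₂ r₃]) → R = UVᵀ:
  R  [+0.99086 -0.01120 -0.13439]
  R  [+0.09798 +0.74457 +0.66032]
  R  [+0.09267 -0.66745 +0.73886]
t = (-0.18663, +0.12959, +0.65823) m
tr R = 2.474299; θ = arccos((tr R − 1)/2) = 0.741954 rad = 42.511°
axis k = ((R−Rᵀ)₃₂, (R−Rᵀ)₁₃, (R−Rᵀ)₂₁) / (2 sinθ) = (-0.982469, -0.168011, +0.080785)
rvec = θ·k = (-0.728947, -0.124656, +0.059938)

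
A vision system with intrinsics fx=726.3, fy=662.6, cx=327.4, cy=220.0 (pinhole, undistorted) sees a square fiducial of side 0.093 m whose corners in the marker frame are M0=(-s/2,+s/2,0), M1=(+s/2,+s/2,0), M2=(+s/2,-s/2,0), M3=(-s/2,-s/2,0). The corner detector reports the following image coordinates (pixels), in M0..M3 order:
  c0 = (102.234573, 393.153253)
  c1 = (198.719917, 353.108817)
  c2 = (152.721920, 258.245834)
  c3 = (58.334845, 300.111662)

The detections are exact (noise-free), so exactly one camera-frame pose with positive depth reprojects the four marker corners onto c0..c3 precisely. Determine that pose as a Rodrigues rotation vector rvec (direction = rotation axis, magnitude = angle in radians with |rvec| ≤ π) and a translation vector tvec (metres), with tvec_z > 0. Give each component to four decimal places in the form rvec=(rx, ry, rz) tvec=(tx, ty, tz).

Intrinsics K: fx=726.3, fy=662.6, cx=327.4, cy=220.0
Marker side s = 0.093 m; corners in marker frame (Z=0):
  M0 = (-0.0465, +0.0465, 0)
  M1 = (+0.0465, +0.0465, 0)
  M2 = (+0.0465, -0.0465, 0)
  M3 = (-0.0465, -0.0465, 0)
Detected image corners:
  c0 = (102.234573, 393.153253) px
  c1 = (198.719917, 353.108817) px
  c2 = (152.721920, 258.245834) px
  c3 = (58.334845, 300.111662) px
Planar DLT: solve 8×8 A·h = b for H (H[2,2]=1):
  H  [+993.05355 +468.50555 +127.30949]
  H  [-524.72410 +972.71695 +326.15047]
  H  [-0.25845 -0.11468 +1.00000]
B = K⁻¹H; ‖b₁‖=1.663425, ‖b₂‖=1.663425; λ = 2/(‖b₁‖+‖b₂‖) = 0.601169, sign → tz>0 ⇒ λ=+0.601169
r₁ = λ·B[:,0] = (+0.89200,-0.42449,-0.15537); r₂ = λ·B[:,1] = (+0.41887,+0.90543,-0.06894)
r₃ = r₁×r₂ = (+0.16994,-0.00358,+0.98545); SVD([r₁ r₂ r₃]) → R = UVᵀ:
  R  [+0.89200 +0.41887 +0.16994]
  R  [-0.42449 +0.90543 -0.00358]
  R  [-0.15537 -0.06894 +0.98545]
t = (-0.16562, +0.09631, +0.60117) m
tr R = 2.782876; θ = arccos((tr R − 1)/2) = 0.470287 rad = 26.945°
axis k = ((R−Rᵀ)₃₂, (R−Rᵀ)₁₃, (R−Rᵀ)₂₁) / (2 sinθ) = (-0.072123, +0.358954, -0.930565)
rvec = θ·k = (-0.033919, +0.168811, -0.437633)

rvec=(-0.0339, 0.1688, -0.4376) tvec=(-0.1656, 0.0963, 0.6012)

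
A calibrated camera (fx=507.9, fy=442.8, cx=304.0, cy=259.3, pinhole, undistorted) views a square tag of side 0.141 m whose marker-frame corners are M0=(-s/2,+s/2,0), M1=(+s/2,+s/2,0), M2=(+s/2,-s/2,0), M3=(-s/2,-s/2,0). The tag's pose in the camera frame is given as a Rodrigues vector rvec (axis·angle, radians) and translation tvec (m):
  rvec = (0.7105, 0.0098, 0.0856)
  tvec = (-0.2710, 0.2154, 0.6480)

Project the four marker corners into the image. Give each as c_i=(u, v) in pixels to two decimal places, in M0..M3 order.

Intrinsics K: fx=507.9, fy=442.8, cx=304.0, cy=259.3
Marker side s = 0.141 m; corners in marker frame (Z=0):
  M0 = (-0.0705, +0.0705, 0)
  M1 = (+0.0705, +0.0705, 0)
  M2 = (+0.0705, -0.0705, 0)
  M3 = (-0.0705, -0.0705, 0)
rvec = (0.7105, 0.0098, 0.0856), |rvec| = θ = 0.71571 rad = 41.007°
Rodrigues: sinθ=0.65615, 1−cosθ=0.24537; R = I + sinθ·[k]× + (1−cosθ)·[k]×²:
    [+0.99644 -0.07514 +0.03812]
    [+0.08181 +0.75468 -0.65098]
    [+0.02015 +0.65178 +0.75814]
t = (-0.2710, 0.2154, 0.6480) m
M0: Pc = R·M0+t = (-0.34655, +0.26284, +0.69253); u = 507.9·(-0.34655)/0.69253 + 304.0 = 49.8433, v = 442.8·(+0.26284)/0.69253 + 259.3 = 427.3566
M1: Pc = R·M1+t = (-0.20605, +0.27437, +0.69537); u = 507.9·(-0.20605)/0.69537 + 304.0 = 153.5021, v = 442.8·(+0.27437)/0.69537 + 259.3 = 434.0156
M2: Pc = R·M2+t = (-0.19545, +0.16796, +0.60347); u = 507.9·(-0.19545)/0.60347 + 304.0 = 139.5002, v = 442.8·(+0.16796)/0.60347 + 259.3 = 382.5440
M3: Pc = R·M3+t = (-0.33595, +0.15643, +0.60063); u = 507.9·(-0.33595)/0.60063 + 304.0 = 19.9146, v = 442.8·(+0.15643)/0.60063 + 259.3 = 374.6226

c0=(49.84, 427.36) c1=(153.50, 434.02) c2=(139.50, 382.54) c3=(19.91, 374.62)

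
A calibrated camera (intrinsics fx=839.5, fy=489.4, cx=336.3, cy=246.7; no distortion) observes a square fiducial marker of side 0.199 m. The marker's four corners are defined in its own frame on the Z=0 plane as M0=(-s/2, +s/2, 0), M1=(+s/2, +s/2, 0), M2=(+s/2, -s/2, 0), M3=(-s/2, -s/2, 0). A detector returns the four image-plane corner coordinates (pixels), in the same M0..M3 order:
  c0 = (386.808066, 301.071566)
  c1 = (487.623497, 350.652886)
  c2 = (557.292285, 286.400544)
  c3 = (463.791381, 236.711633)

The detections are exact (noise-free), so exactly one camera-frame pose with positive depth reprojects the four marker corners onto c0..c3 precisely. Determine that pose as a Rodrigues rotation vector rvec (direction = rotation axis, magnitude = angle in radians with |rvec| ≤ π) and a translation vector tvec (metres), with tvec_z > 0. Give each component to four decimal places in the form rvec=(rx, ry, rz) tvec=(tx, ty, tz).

Intrinsics K: fx=839.5, fy=489.4, cx=336.3, cy=246.7
Marker side s = 0.199 m; corners in marker frame (Z=0):
  M0 = (-0.0995, +0.0995, 0)
  M1 = (+0.0995, +0.0995, 0)
  M2 = (+0.0995, -0.0995, 0)
  M3 = (-0.0995, -0.0995, 0)
Detected image corners:
  c0 = (386.808066, 301.071566) px
  c1 = (487.623497, 350.652886) px
  c2 = (557.292285, 286.400544) px
  c3 = (463.791381, 236.711633) px
Planar DLT: solve 8×8 A·h = b for H (H[2,2]=1):
  H  [+577.75911 -479.50986 +475.65383]
  H  [+305.18414 +254.10550 +293.42594]
  H  [+0.18983 -0.23505 +1.00000]
B = K⁻¹H; ‖b₁‖=0.830341, ‖b₂‖=0.830341; λ = 2/(‖b₁‖+‖b₂‖) = 1.204324, sign → tz>0 ⇒ λ=+1.204324
r₁ = λ·B[:,0] = (+0.73725,+0.63576,+0.22862); r₂ = λ·B[:,1] = (-0.57449,+0.76800,-0.28307)
r₃ = r₁×r₂ = (-0.35555,+0.07736,+0.93145); SVD([r₁ r₂ r₃]) → R = UVᵀ:
  R  [+0.73725 -0.57449 -0.35555]
  R  [+0.63576 +0.76800 +0.07736]
  R  [+0.22862 -0.28307 +0.93145]
t = (+0.19991, +0.11498, +1.20432) m
tr R = 2.436708; θ = arccos((tr R − 1)/2) = 0.769363 rad = 44.081°
axis k = ((R−Rᵀ)₃₂, (R−Rᵀ)₁₃, (R−Rᵀ)₂₁) / (2 sinθ) = (-0.259051, -0.419853, +0.869837)
rvec = θ·k = (-0.199304, -0.323019, +0.669221)

rvec=(-0.1993, -0.3230, 0.6692) tvec=(0.1999, 0.1150, 1.2043)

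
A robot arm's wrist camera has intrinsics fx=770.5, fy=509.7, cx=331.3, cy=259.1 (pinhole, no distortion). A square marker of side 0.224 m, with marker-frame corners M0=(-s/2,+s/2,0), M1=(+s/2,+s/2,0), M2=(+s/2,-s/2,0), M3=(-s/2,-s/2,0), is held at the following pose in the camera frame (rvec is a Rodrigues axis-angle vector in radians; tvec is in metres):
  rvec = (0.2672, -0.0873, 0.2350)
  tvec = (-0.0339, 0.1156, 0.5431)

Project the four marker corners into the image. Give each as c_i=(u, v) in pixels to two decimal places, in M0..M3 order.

c0=(97.40, 438.21) c1=(394.06, 472.86) c2=(479.63, 292.94) c3=(154.17, 245.05)

Intrinsics K: fx=770.5, fy=509.7, cx=331.3, cy=259.1
Marker side s = 0.224 m; corners in marker frame (Z=0):
  M0 = (-0.1120, +0.1120, 0)
  M1 = (+0.1120, +0.1120, 0)
  M2 = (+0.1120, -0.1120, 0)
  M3 = (-0.1120, -0.1120, 0)
rvec = (0.2672, -0.0873, 0.2350), |rvec| = θ = 0.36639 rad = 20.993°
Rodrigues: sinθ=0.35825, 1−cosθ=0.06637; R = I + sinθ·[k]× + (1−cosθ)·[k]×²:
    [+0.96893 -0.24131 -0.05431]
    [+0.21824 +0.93739 -0.27141]
    [+0.11641 +0.25112 +0.96093]
t = (-0.0339, 0.1156, 0.5431) m
M0: Pc = R·M0+t = (-0.16945, +0.19614, +0.55819); u = 770.5·(-0.16945)/0.55819 + 331.3 = 97.4027, v = 509.7·(+0.19614)/0.55819 + 259.1 = 438.2065
M1: Pc = R·M1+t = (+0.04759, +0.24503, +0.58426); u = 770.5·(+0.04759)/0.58426 + 331.3 = 394.0636, v = 509.7·(+0.24503)/0.58426 + 259.1 = 472.8610
M2: Pc = R·M2+t = (+0.10165, +0.03506, +0.52801); u = 770.5·(+0.10165)/0.52801 + 331.3 = 479.6274, v = 509.7·(+0.03506)/0.52801 + 259.1 = 292.9394
M3: Pc = R·M3+t = (-0.11539, -0.01383, +0.50194); u = 770.5·(-0.11539)/0.50194 + 331.3 = 154.1657, v = 509.7·(-0.01383)/0.50194 + 259.1 = 245.0546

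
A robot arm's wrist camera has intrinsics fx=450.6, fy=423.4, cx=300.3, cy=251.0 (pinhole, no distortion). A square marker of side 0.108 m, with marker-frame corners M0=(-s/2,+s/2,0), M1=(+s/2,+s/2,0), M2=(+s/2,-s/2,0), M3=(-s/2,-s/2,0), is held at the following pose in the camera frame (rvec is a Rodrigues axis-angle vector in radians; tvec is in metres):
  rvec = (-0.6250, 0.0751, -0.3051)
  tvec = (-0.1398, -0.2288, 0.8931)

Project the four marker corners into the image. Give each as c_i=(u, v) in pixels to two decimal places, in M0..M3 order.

Intrinsics K: fx=450.6, fy=423.4, cx=300.3, cy=251.0
Marker side s = 0.108 m; corners in marker frame (Z=0):
  M0 = (-0.0540, +0.0540, 0)
  M1 = (+0.0540, +0.0540, 0)
  M2 = (+0.0540, -0.0540, 0)
  M3 = (-0.0540, -0.0540, 0)
rvec = (-0.6250, 0.0751, -0.3051), |rvec| = θ = 0.69954 rad = 40.080°
Rodrigues: sinθ=0.64386, 1−cosθ=0.23486; R = I + sinθ·[k]× + (1−cosθ)·[k]×²:
    [+0.95262 +0.25829 +0.16064]
    [-0.30335 +0.76785 +0.56426]
    [+0.02240 -0.58626 +0.80982]
t = (-0.1398, -0.2288, 0.8931) m
M0: Pc = R·M0+t = (-0.17729, -0.17096, +0.86023); u = 450.6·(-0.17729)/0.86023 + 300.3 = 207.4315, v = 423.4·(-0.17096)/0.86023 + 251.0 = 166.8570
M1: Pc = R·M1+t = (-0.07441, -0.20372, +0.86265); u = 450.6·(-0.07441)/0.86265 + 300.3 = 261.4320, v = 423.4·(-0.20372)/0.86265 + 251.0 = 151.0132
M2: Pc = R·M2+t = (-0.10231, -0.28664, +0.92597); u = 450.6·(-0.10231)/0.92597 + 300.3 = 250.5150, v = 423.4·(-0.28664)/0.92597 + 251.0 = 119.9314
M3: Pc = R·M3+t = (-0.20519, -0.25388, +0.92355); u = 450.6·(-0.20519)/0.92355 + 300.3 = 200.1881, v = 423.4·(-0.25388)/0.92355 + 251.0 = 134.6075

c0=(207.43, 166.86) c1=(261.43, 151.01) c2=(250.52, 119.93) c3=(200.19, 134.61)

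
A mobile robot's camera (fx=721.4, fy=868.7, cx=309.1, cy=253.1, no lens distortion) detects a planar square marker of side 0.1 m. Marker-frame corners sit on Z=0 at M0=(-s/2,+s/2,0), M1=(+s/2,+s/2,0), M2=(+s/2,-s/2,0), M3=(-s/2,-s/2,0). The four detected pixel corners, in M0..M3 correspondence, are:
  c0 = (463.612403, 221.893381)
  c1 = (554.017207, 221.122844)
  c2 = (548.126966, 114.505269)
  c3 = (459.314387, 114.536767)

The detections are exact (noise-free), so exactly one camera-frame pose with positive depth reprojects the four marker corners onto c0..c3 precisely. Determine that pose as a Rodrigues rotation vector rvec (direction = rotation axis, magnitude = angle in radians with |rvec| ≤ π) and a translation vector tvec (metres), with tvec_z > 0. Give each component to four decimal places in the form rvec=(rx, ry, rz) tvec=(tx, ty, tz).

rvec=(-0.1447, -0.0535, -0.0128) tvec=(0.2166, -0.0780, 0.7920)

Intrinsics K: fx=721.4, fy=868.7, cx=309.1, cy=253.1
Marker side s = 0.1 m; corners in marker frame (Z=0):
  M0 = (-0.0500, +0.0500, 0)
  M1 = (+0.0500, +0.0500, 0)
  M2 = (+0.0500, -0.0500, 0)
  M3 = (-0.0500, -0.0500, 0)
Detected image corners:
  c0 = (463.612403, 221.893381) px
  c1 = (554.017207, 221.122844) px
  c2 = (548.126966, 114.505269) px
  c3 = (459.314387, 114.536767) px
Planar DLT: solve 8×8 A·h = b for H (H[2,2]=1):
  H  [+930.64173 -40.95691 +506.39784]
  H  [+7.51503 +1039.35111 +167.52823]
  H  [+0.06840 -0.18157 +1.00000]
B = K⁻¹H; ‖b₁‖=1.262648, ‖b₂‖=1.262648; λ = 2/(‖b₁‖+‖b₂‖) = 0.791987, sign → tz>0 ⇒ λ=+0.791987
r₁ = λ·B[:,0] = (+0.99849,-0.00893,+0.05417); r₂ = λ·B[:,1] = (+0.01665,+0.98947,-0.14380)
r₃ = r₁×r₂ = (-0.05231,+0.14449,+0.98812); SVD([r₁ r₂ r₃]) → R = UVᵀ:
  R  [+0.99849 +0.01665 -0.05231]
  R  [-0.00893 +0.98947 +0.14449]
  R  [+0.05417 -0.14380 +0.98812]
t = (+0.21660, -0.07802, +0.79199) m
tr R = 2.976080; θ = arccos((tr R − 1)/2) = 0.154815 rad = 8.870°
axis k = ((R−Rᵀ)₃₂, (R−Rᵀ)₁₃, (R−Rᵀ)₂₁) / (2 sinθ) = (-0.934825, -0.345284, -0.082956)
rvec = θ·k = (-0.144725, -0.053455, -0.012843)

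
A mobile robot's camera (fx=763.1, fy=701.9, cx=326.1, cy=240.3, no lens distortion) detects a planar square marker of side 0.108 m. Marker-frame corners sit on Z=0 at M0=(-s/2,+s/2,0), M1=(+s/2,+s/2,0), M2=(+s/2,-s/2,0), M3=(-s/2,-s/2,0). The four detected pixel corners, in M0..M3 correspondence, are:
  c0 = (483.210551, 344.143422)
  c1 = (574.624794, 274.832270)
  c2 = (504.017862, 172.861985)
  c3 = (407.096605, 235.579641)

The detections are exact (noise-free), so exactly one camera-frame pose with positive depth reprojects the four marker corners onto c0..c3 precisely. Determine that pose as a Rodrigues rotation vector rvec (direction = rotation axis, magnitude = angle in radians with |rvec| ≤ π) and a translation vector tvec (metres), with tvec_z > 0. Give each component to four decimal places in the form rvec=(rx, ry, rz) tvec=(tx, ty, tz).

rvec=(-0.0752, -0.3820, -0.5759) tvec=(0.1327, 0.0134, 0.6035)

Intrinsics K: fx=763.1, fy=701.9, cx=326.1, cy=240.3
Marker side s = 0.108 m; corners in marker frame (Z=0):
  M0 = (-0.0540, +0.0540, 0)
  M1 = (+0.0540, +0.0540, 0)
  M2 = (+0.0540, -0.0540, 0)
  M3 = (-0.0540, -0.0540, 0)
Detected image corners:
  c0 = (483.210551, 344.143422) px
  c1 = (574.624794, 274.832270) px
  c2 = (504.017862, 172.861985) px
  c3 = (407.096605, 235.579641) px
Planar DLT: solve 8×8 A·h = b for H (H[2,2]=1):
  H  [+1175.91641 +708.06723 +493.92741]
  H  [-452.67409 +989.15043 +255.92450]
  H  [+0.61774 +0.06024 +1.00000]
B = K⁻¹H; ‖b₁‖=1.657032, ‖b₂‖=1.657032; λ = 2/(‖b₁‖+‖b₂‖) = 0.603489, sign → tz>0 ⇒ λ=+0.603489
r₁ = λ·B[:,0] = (+0.77065,-0.51684,+0.37280); r₂ = λ·B[:,1] = (+0.54443,+0.83802,+0.03636)
r₃ = r₁×r₂ = (-0.33120,+0.17495,+0.92720); SVD([r₁ r₂ r₃]) → R = UVᵀ:
  R  [+0.77065 +0.54443 -0.33120]
  R  [-0.51684 +0.83802 +0.17495]
  R  [+0.37280 +0.03636 +0.92720]
t = (+0.13272, +0.01343, +0.60349) m
tr R = 2.535866; θ = arccos((tr R − 1)/2) = 0.695189 rad = 39.831°
axis k = ((R−Rᵀ)₃₂, (R−Rᵀ)₁₃, (R−Rᵀ)₂₁) / (2 sinθ) = (-0.108183, -0.549548, -0.828428)
rvec = θ·k = (-0.075208, -0.382039, -0.575914)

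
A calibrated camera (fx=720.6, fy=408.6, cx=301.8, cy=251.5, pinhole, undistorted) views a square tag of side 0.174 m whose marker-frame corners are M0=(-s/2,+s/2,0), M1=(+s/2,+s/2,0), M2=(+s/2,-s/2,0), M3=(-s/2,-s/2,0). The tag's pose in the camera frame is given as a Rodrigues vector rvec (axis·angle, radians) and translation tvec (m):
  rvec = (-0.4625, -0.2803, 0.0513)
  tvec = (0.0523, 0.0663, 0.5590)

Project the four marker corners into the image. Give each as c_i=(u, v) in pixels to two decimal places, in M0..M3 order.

Intrinsics K: fx=720.6, fy=408.6, cx=301.8, cy=251.5
Marker side s = 0.174 m; corners in marker frame (Z=0):
  M0 = (-0.0870, +0.0870, 0)
  M1 = (+0.0870, +0.0870, 0)
  M2 = (+0.0870, -0.0870, 0)
  M3 = (-0.0870, -0.0870, 0)
rvec = (-0.4625, -0.2803, 0.0513), |rvec| = θ = 0.54324 rad = 31.125°
Rodrigues: sinθ=0.51691, 1−cosθ=0.14396; R = I + sinθ·[k]× + (1−cosθ)·[k]×²:
    [+0.96039 +0.01443 -0.27829]
    [+0.11205 +0.89437 +0.43307]
    [+0.25514 -0.44710 +0.85732]
t = (0.0523, 0.0663, 0.5590) m
M0: Pc = R·M0+t = (-0.03000, +0.13436, +0.49790); u = 720.6·(-0.03000)/0.49790 + 301.8 = 258.3840, v = 408.6·(+0.13436)/0.49790 + 251.5 = 361.7620
M1: Pc = R·M1+t = (+0.13711, +0.15386, +0.54230); u = 720.6·(+0.13711)/0.54230 + 301.8 = 483.9885, v = 408.6·(+0.15386)/0.54230 + 251.5 = 367.4261
M2: Pc = R·M2+t = (+0.13460, -0.00176, +0.62010); u = 720.6·(+0.13460)/0.62010 + 301.8 = 458.2144, v = 408.6·(-0.00176)/0.62010 + 251.5 = 250.3395
M3: Pc = R·M3+t = (-0.03251, -0.02126, +0.57570); u = 720.6·(-0.03251)/0.57570 + 301.8 = 261.1087, v = 408.6·(-0.02126)/0.57570 + 251.5 = 236.4117

c0=(258.38, 361.76) c1=(483.99, 367.43) c2=(458.21, 250.34) c3=(261.11, 236.41)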